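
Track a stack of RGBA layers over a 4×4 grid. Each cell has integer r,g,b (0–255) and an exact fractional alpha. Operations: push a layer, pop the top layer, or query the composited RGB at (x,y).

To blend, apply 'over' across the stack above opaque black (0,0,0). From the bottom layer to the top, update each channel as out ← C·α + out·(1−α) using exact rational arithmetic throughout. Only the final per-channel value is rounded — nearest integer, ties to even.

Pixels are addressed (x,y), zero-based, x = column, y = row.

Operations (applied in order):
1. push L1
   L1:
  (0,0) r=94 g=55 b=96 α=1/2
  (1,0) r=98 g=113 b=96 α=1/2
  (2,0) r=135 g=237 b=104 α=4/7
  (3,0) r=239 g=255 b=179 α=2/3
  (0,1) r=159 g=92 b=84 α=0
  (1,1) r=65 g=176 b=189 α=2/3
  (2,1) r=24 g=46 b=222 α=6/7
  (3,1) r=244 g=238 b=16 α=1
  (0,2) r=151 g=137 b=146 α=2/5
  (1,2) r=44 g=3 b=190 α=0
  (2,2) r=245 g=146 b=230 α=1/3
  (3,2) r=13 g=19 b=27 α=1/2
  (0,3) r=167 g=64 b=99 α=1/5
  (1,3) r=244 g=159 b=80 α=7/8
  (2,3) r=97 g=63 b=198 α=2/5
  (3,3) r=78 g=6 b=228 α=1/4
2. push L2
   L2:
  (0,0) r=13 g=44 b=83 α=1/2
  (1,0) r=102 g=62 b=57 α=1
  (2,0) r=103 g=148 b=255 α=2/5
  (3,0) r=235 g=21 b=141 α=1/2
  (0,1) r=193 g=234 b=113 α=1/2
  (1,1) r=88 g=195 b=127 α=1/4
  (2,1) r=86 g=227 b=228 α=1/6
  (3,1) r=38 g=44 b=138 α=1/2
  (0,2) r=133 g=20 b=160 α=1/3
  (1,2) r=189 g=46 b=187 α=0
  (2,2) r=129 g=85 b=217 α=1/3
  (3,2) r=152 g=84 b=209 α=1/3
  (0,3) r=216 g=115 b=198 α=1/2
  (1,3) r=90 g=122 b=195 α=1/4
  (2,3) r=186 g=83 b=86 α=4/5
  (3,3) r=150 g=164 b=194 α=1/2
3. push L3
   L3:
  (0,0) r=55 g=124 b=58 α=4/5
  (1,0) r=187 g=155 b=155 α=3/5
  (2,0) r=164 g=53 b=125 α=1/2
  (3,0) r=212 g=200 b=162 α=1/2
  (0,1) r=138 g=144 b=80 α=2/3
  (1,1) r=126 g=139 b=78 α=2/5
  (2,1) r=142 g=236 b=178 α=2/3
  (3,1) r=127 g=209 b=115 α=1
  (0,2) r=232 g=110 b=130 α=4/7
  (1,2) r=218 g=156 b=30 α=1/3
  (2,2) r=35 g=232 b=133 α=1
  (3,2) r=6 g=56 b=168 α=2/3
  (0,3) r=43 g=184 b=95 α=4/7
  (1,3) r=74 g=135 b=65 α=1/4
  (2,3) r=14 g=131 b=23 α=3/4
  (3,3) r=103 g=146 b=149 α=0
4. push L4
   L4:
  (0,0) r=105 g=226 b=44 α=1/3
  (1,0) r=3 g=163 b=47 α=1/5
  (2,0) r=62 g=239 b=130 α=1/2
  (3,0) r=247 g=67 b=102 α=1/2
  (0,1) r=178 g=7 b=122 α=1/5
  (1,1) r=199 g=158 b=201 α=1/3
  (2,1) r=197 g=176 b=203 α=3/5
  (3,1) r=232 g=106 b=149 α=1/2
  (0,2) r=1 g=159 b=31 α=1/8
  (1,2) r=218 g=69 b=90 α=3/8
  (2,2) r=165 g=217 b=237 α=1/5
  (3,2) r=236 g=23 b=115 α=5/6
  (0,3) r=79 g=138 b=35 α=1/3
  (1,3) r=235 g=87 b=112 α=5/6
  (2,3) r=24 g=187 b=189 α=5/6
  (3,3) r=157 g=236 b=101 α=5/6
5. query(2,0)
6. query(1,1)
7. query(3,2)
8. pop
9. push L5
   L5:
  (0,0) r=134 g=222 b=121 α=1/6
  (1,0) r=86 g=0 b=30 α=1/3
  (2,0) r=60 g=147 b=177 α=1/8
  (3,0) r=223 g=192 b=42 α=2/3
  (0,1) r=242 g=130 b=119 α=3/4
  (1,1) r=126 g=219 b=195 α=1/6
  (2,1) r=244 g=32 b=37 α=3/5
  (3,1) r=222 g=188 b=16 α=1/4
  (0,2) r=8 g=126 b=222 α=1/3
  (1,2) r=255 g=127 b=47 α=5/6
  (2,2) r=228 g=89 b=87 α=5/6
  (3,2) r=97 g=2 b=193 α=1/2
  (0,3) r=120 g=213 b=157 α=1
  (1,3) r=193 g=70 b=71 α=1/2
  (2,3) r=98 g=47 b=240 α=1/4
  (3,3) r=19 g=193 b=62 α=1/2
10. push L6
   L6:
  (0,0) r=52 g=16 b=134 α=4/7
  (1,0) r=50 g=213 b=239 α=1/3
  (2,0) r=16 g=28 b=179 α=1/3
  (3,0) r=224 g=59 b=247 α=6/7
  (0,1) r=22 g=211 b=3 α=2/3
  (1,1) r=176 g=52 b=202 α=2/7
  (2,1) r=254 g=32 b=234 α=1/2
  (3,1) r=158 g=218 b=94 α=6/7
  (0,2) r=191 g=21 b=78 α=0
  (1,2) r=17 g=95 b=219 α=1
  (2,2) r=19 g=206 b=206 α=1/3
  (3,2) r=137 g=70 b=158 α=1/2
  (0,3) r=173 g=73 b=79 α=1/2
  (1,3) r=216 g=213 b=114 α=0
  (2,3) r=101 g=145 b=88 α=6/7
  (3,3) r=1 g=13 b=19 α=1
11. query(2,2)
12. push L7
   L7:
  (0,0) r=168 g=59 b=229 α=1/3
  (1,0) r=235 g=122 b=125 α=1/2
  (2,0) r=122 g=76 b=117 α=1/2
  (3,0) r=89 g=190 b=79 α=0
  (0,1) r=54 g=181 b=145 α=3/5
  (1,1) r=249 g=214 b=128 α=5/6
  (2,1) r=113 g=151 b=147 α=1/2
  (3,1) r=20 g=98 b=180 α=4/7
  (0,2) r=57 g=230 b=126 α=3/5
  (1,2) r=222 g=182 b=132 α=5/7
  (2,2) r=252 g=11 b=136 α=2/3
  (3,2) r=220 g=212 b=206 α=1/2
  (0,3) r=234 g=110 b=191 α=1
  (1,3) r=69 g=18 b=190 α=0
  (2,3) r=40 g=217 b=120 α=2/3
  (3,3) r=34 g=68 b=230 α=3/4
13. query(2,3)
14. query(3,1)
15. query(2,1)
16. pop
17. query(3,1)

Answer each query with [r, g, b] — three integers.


(2,0) stack=L1,L2,L3,L4; from [0,0,0]:
+L1 (α=4/7) → [540/7, 948/7, 416/7]
+L2 (α=2/5) → [3062/35, 4916/35, 4818/35]
+L3 (α=1/2) → [4401/35, 6771/70, 9193/70]
+L4 (α=1/2) → [6571/70, 23501/140, 18293/140]
rounded: [94, 168, 131]

query (1,1) [L1,L2,L3,L4] — begin 0,0,0
L1 α=2/3: [130/3, 352/3, 126]
L2 α=1/4: [109/2, 547/4, 505/4]
L3 α=2/5: [831/10, 2753/20, 2139/20]
L4 α=1/3: [1826/15, 4333/30, 1383/10]
= [122, 144, 138]

at x=3,y=2 over L1,L2,L3,L4:
+L1 (α=1/2) → [13/2, 19/2, 27/2]
+L2 (α=1/3) → [55, 103/3, 236/3]
+L3 (α=2/3) → [67/3, 439/9, 1244/9]
+L4 (α=5/6) → [3607/18, 737/27, 6419/54]
→ [200, 27, 119]

at x=2,y=2 over L1,L2,L3,L5,L6:
L1 α=1/3: [245/3, 146/3, 230/3]
L2 α=1/3: [877/9, 547/9, 1111/9]
L3 α=1: [35, 232, 133]
L5 α=5/6: [1175/6, 677/6, 284/3]
L6 α=1/3: [1232/9, 1295/9, 1186/9]
= [137, 144, 132]

at x=2,y=3 over L1,L2,L3,L5,L6,L7:
L1 α=2/5: [194/5, 126/5, 396/5]
L2 α=4/5: [3914/25, 1786/25, 2116/25]
L3 α=3/4: [1241/25, 11611/100, 3841/100]
L5 α=1/4: [6173/100, 39533/400, 35523/400]
L6 α=6/7: [9539/100, 387533/2800, 246723/2800]
L7 α=2/3: [17539/300, 1602733/8400, 306241/2800]
= [58, 191, 109]

at x=3,y=1 over L1,L2,L3,L5,L6,L7:
+L1 (α=1) → [244, 238, 16]
+L2 (α=1/2) → [141, 141, 77]
+L3 (α=1) → [127, 209, 115]
+L5 (α=1/4) → [603/4, 815/4, 361/4]
+L6 (α=6/7) → [4395/28, 6047/28, 2617/28]
+L7 (α=4/7) → [15425/196, 29117/196, 28011/196]
→ [79, 149, 143]

at x=2,y=1 over L1,L2,L3,L5,L6,L7:
+L1 (α=6/7) → [144/7, 276/7, 1332/7]
+L2 (α=1/6) → [661/21, 2969/42, 1376/7]
+L3 (α=2/3) → [6625/63, 22793/126, 3868/21]
+L5 (α=3/5) → [59366/315, 28841/315, 10067/105]
+L6 (α=1/2) → [69688/315, 38921/630, 34637/210]
+L7 (α=1/2) → [105283/630, 134051/1260, 65507/420]
= [167, 106, 156]

at x=3,y=1 over L1,L2,L3,L5,L6:
L1 α=1: [244, 238, 16]
L2 α=1/2: [141, 141, 77]
L3 α=1: [127, 209, 115]
L5 α=1/4: [603/4, 815/4, 361/4]
L6 α=6/7: [4395/28, 6047/28, 2617/28]
= [157, 216, 93]


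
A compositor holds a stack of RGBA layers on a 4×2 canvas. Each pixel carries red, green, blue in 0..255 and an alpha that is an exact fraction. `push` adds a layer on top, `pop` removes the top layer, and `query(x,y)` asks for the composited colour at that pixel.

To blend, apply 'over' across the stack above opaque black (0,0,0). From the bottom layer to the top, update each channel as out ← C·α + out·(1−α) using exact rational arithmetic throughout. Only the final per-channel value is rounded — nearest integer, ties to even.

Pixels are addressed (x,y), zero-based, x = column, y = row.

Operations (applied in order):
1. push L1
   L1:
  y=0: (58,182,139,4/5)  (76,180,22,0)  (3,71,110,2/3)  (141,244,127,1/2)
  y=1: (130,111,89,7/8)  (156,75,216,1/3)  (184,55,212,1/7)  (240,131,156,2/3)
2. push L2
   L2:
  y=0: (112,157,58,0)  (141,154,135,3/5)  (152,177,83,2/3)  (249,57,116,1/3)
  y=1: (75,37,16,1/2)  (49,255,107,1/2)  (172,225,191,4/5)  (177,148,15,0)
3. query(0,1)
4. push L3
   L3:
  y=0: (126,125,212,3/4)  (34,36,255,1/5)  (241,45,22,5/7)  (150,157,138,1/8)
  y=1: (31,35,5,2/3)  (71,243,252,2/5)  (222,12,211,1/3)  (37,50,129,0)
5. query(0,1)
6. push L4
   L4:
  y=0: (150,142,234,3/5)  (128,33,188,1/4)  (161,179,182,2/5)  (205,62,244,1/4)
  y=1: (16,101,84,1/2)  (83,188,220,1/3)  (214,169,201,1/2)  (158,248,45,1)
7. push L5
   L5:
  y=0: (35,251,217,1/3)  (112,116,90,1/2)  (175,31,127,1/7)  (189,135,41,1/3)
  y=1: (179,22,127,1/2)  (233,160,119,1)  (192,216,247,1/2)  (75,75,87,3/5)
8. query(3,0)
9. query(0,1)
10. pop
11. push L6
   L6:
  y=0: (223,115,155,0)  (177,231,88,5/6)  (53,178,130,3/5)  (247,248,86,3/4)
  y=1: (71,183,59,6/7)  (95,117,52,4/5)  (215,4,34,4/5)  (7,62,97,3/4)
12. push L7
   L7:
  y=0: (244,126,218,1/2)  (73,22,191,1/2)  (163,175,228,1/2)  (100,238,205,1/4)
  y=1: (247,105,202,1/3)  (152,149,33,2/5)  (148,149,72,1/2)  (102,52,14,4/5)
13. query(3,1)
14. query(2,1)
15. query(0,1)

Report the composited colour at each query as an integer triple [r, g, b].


(0,1) stack=L1,L2; from [0,0,0]:
+L1 (α=7/8) → [455/4, 777/8, 623/8]
+L2 (α=1/2) → [755/8, 1073/16, 751/16]
rounded: [94, 67, 47]

at x=0,y=1 over L1,L2,L3:
+L1 (α=7/8) → [455/4, 777/8, 623/8]
+L2 (α=1/2) → [755/8, 1073/16, 751/16]
+L3 (α=2/3) → [417/8, 731/16, 911/48]
→ [52, 46, 19]

(3,0) stack=L1,L2,L3,L4,L5; from [0,0,0]:
after L1 α=1/2: [141/2, 122, 127/2]
after L2 α=1/3: [130, 301/3, 81]
after L3 α=1/8: [265/2, 1289/12, 705/8]
after L4 α=1/4: [1205/8, 1537/16, 4067/32]
after L5 α=1/3: [1961/12, 2617/24, 4723/48]
rounded: [163, 109, 98]

(0,1) stack=L1,L2,L3,L4,L5; from [0,0,0]:
after L1 α=7/8: [455/4, 777/8, 623/8]
after L2 α=1/2: [755/8, 1073/16, 751/16]
after L3 α=2/3: [417/8, 731/16, 911/48]
after L4 α=1/2: [545/16, 2347/32, 4943/96]
after L5 α=1/2: [3409/32, 3051/64, 17135/192]
→ [107, 48, 89]

at x=3,y=1 over L1,L2,L3,L4,L6,L7:
after L1 α=2/3: [160, 262/3, 104]
after L2 α=0: [160, 262/3, 104]
after L3 α=0: [160, 262/3, 104]
after L4 α=1: [158, 248, 45]
after L6 α=3/4: [179/4, 217/2, 84]
after L7 α=4/5: [1811/20, 633/10, 28]
→ [91, 63, 28]

query (2,1) [L1,L2,L3,L4,L6,L7] — begin 0,0,0
L1 α=1/7: [184/7, 55/7, 212/7]
L2 α=4/5: [1000/7, 1271/7, 1112/7]
L3 α=1/3: [3554/21, 2626/21, 3701/21]
L4 α=1/2: [4024/21, 6175/42, 3961/21]
L6 α=4/5: [22084/105, 6847/210, 6817/105]
L7 α=1/2: [18812/105, 38137/420, 14377/210]
→ [179, 91, 68]

at x=0,y=1 over L1,L2,L3,L4,L6,L7:
+L1 (α=7/8) → [455/4, 777/8, 623/8]
+L2 (α=1/2) → [755/8, 1073/16, 751/16]
+L3 (α=2/3) → [417/8, 731/16, 911/48]
+L4 (α=1/2) → [545/16, 2347/32, 4943/96]
+L6 (α=6/7) → [7361/112, 37483/224, 5561/96]
+L7 (α=1/3) → [21193/168, 49243/336, 15257/144]
= [126, 147, 106]


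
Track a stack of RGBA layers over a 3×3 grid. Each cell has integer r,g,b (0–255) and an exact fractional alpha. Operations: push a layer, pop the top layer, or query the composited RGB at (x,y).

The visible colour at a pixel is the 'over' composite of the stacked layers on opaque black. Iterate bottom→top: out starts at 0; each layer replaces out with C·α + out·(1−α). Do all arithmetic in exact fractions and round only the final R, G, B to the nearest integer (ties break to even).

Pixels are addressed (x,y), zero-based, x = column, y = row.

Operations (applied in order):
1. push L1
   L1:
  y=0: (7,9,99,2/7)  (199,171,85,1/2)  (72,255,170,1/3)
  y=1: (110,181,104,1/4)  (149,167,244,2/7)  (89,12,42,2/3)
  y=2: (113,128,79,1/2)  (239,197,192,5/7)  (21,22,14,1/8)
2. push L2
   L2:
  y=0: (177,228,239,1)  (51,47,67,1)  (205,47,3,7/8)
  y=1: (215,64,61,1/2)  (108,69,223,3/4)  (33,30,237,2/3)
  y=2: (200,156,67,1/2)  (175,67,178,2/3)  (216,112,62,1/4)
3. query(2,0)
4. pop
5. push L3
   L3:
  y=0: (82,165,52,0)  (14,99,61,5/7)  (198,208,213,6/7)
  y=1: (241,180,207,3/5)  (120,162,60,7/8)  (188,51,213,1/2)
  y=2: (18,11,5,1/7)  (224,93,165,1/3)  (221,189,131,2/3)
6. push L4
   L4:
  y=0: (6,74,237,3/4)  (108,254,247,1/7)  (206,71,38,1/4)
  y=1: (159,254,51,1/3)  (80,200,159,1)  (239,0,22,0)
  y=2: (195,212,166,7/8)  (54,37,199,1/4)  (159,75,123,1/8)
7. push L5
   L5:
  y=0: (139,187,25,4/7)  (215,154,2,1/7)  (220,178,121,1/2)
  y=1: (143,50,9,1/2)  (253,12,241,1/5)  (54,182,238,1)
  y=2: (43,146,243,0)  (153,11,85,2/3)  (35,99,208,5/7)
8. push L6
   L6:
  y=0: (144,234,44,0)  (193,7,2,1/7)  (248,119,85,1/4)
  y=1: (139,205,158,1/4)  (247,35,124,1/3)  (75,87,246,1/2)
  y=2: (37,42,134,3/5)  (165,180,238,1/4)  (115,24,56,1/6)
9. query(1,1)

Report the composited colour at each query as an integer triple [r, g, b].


query (2,0) [L1,L2] — begin 0,0,0
+L1 (α=1/3) → [24, 85, 170/3]
+L2 (α=7/8) → [1459/8, 207/4, 233/24]
= [182, 52, 10]

at x=1,y=1 over L1,L3,L4,L5,L6:
+L1 (α=2/7) → [298/7, 334/7, 488/7]
+L3 (α=7/8) → [3089/28, 1034/7, 857/14]
+L4 (α=1) → [80, 200, 159]
+L5 (α=1/5) → [573/5, 812/5, 877/5]
+L6 (α=1/3) → [2381/15, 1799/15, 2374/15]
→ [159, 120, 158]


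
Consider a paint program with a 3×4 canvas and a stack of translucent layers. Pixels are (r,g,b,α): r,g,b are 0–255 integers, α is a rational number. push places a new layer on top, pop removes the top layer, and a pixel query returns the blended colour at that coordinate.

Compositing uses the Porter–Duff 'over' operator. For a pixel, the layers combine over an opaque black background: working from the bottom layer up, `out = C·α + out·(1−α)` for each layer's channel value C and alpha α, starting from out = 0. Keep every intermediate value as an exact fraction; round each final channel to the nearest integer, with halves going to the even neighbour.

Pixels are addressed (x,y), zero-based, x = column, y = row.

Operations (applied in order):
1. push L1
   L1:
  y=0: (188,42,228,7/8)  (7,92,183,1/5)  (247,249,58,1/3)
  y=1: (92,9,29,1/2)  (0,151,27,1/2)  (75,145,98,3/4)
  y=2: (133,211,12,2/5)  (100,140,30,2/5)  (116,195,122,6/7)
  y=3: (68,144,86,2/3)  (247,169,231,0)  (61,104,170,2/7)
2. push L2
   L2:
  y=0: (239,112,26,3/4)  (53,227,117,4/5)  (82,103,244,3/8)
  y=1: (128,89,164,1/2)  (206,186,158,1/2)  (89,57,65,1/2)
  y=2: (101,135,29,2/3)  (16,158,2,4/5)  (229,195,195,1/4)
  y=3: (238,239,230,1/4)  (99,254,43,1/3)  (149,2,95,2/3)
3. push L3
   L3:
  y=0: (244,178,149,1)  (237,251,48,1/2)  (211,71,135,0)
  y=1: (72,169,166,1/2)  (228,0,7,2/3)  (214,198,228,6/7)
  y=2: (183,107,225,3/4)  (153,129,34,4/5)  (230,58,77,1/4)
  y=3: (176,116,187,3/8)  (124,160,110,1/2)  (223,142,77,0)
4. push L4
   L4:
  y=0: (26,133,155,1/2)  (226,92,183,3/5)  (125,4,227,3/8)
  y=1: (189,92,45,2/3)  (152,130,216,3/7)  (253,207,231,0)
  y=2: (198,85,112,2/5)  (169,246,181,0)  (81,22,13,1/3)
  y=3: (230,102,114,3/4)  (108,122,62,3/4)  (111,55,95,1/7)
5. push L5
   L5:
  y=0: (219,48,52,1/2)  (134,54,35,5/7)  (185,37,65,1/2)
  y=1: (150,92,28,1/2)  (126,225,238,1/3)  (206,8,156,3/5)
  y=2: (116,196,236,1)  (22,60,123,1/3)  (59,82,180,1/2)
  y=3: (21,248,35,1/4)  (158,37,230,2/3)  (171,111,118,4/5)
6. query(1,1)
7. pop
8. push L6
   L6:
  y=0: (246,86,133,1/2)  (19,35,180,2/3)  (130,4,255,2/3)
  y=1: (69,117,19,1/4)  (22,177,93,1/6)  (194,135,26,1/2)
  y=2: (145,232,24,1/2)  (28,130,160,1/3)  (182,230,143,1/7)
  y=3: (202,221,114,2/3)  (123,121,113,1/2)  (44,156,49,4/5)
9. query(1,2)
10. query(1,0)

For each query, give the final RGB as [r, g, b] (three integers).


(1,1) stack=L1,L2,L3,L4,L5; from [0,0,0]:
L1 α=1/2: [0, 151/2, 27/2]
L2 α=1/2: [103, 523/4, 343/4]
L3 α=2/3: [559/3, 523/12, 133/4]
L4 α=3/7: [3604/21, 1693/21, 781/7]
L5 α=1/3: [9854/63, 8111/63, 1076/7]
= [156, 129, 154]

(1,2) stack=L1,L2,L3,L4,L6; from [0,0,0]:
after L1 α=2/5: [40, 56, 12]
after L2 α=4/5: [104/5, 688/5, 4]
after L3 α=4/5: [3164/25, 3268/25, 28]
after L4 α=0: [3164/25, 3268/25, 28]
after L6 α=1/3: [7028/75, 3262/25, 72]
→ [94, 130, 72]

query (1,0) [L1,L2,L3,L4,L6] — begin 0,0,0
+L1 (α=1/5) → [7/5, 92/5, 183/5]
+L2 (α=4/5) → [1067/25, 4632/25, 2523/25]
+L3 (α=1/2) → [3496/25, 10907/50, 3723/50]
+L4 (α=3/5) → [23942/125, 17807/125, 17448/125]
+L6 (α=2/3) → [9564/125, 26557/375, 20816/125]
= [77, 71, 167]


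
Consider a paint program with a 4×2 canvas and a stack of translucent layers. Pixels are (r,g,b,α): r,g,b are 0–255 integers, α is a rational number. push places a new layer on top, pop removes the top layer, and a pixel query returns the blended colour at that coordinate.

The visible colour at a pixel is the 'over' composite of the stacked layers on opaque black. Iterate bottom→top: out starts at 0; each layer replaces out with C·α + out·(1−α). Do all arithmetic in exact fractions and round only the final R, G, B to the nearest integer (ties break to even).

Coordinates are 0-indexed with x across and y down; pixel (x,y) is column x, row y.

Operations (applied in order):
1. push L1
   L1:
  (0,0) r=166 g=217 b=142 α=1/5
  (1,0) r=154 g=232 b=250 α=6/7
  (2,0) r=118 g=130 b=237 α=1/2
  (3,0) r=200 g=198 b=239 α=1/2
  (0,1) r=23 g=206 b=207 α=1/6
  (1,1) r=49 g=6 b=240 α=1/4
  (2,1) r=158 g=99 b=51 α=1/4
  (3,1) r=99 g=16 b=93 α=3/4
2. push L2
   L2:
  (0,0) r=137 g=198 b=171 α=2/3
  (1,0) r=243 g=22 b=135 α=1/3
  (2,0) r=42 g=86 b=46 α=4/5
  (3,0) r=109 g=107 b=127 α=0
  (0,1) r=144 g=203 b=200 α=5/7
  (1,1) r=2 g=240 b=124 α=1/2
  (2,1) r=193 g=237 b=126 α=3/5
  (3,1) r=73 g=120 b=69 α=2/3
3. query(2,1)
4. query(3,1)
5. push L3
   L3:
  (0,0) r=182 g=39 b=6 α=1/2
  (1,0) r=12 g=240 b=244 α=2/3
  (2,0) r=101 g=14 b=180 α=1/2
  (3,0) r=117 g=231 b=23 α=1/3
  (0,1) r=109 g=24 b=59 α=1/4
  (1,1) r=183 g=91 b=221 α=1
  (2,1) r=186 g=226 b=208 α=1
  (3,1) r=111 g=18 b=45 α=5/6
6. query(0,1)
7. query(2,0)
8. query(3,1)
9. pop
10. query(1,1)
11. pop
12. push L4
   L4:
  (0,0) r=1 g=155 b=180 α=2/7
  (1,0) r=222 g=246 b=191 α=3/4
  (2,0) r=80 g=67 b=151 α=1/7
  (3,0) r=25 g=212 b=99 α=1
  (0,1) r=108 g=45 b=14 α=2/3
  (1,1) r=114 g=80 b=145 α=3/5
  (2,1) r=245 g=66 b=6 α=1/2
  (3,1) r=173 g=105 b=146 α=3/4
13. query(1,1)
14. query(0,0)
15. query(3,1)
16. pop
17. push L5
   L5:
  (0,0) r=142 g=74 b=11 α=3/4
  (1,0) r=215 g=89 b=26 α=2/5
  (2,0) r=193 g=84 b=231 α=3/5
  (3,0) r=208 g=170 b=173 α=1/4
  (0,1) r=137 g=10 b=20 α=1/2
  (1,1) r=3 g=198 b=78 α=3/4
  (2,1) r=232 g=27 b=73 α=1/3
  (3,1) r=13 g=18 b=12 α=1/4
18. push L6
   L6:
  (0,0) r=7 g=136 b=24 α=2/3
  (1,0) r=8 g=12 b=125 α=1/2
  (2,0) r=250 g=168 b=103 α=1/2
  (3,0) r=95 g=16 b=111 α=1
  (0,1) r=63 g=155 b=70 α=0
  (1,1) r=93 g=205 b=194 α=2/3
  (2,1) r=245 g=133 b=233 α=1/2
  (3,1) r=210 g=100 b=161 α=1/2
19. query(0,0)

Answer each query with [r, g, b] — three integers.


(2,1) stack=L1,L2; from [0,0,0]:
+L1 (α=1/4) → [79/2, 99/4, 51/4]
+L2 (α=3/5) → [658/5, 1521/10, 807/10]
rounded: [132, 152, 81]

at x=3,y=1 over L1,L2:
after L1 α=3/4: [297/4, 12, 279/4]
after L2 α=2/3: [881/12, 84, 277/4]
rounded: [73, 84, 69]

at x=0,y=1 over L1,L2,L3:
+L1 (α=1/6) → [23/6, 103/3, 69/2]
+L2 (α=5/7) → [2183/21, 3251/21, 1069/7]
+L3 (α=1/4) → [1473/14, 3419/28, 905/7]
= [105, 122, 129]

at x=2,y=0 over L1,L2,L3:
L1 α=1/2: [59, 65, 237/2]
L2 α=4/5: [227/5, 409/5, 121/2]
L3 α=1/2: [366/5, 479/10, 481/4]
rounded: [73, 48, 120]

(3,1) stack=L1,L2,L3; from [0,0,0]:
L1 α=3/4: [297/4, 12, 279/4]
L2 α=2/3: [881/12, 84, 277/4]
L3 α=5/6: [7541/72, 29, 1177/24]
rounded: [105, 29, 49]

query (1,1) [L1,L2] — begin 0,0,0
+L1 (α=1/4) → [49/4, 3/2, 60]
+L2 (α=1/2) → [57/8, 483/4, 92]
rounded: [7, 121, 92]

query (1,1) [L1,L4] — begin 0,0,0
L1 α=1/4: [49/4, 3/2, 60]
L4 α=3/5: [733/10, 243/5, 111]
→ [73, 49, 111]

query (0,0) [L1,L4] — begin 0,0,0
after L1 α=1/5: [166/5, 217/5, 142/5]
after L4 α=2/7: [24, 527/7, 502/7]
→ [24, 75, 72]

(3,1) stack=L1,L4; from [0,0,0]:
after L1 α=3/4: [297/4, 12, 279/4]
after L4 α=3/4: [2373/16, 327/4, 2031/16]
= [148, 82, 127]

at x=0,y=0 over L1,L5,L6:
L1 α=1/5: [166/5, 217/5, 142/5]
L5 α=3/4: [574/5, 1327/20, 307/20]
L6 α=2/3: [644/15, 6767/60, 1267/60]
rounded: [43, 113, 21]


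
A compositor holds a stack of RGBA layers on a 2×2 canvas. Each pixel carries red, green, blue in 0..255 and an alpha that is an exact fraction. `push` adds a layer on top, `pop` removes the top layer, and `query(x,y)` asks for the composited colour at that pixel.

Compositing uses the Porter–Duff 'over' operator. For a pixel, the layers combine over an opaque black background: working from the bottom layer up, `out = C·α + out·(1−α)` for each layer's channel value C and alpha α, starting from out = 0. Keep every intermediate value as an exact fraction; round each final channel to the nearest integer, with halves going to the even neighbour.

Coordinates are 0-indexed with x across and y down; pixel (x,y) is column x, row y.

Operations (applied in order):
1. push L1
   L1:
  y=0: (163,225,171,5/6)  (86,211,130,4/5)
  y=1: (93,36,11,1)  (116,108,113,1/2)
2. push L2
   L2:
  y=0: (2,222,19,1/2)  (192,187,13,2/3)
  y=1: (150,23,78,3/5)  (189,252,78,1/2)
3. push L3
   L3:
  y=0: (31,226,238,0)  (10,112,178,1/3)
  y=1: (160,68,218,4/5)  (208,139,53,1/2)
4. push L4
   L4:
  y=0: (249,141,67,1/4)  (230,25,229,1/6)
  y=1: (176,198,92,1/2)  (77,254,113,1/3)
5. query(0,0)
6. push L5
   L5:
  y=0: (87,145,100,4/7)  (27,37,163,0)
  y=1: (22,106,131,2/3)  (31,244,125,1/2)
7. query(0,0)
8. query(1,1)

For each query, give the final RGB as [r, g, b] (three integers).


at x=0,y=0 over L1,L2,L3,L4:
+L1 (α=5/6) → [815/6, 375/2, 285/2]
+L2 (α=1/2) → [827/12, 819/4, 323/4]
+L3 (α=0) → [827/12, 819/4, 323/4]
+L4 (α=1/4) → [1823/16, 3021/16, 1237/16]
rounded: [114, 189, 77]

at x=0,y=0 over L1,L2,L3,L4,L5:
after L1 α=5/6: [815/6, 375/2, 285/2]
after L2 α=1/2: [827/12, 819/4, 323/4]
after L3 α=0: [827/12, 819/4, 323/4]
after L4 α=1/4: [1823/16, 3021/16, 1237/16]
after L5 α=4/7: [11037/112, 18343/112, 10111/112]
rounded: [99, 164, 90]

at x=1,y=1 over L1,L2,L3,L4,L5:
+L1 (α=1/2) → [58, 54, 113/2]
+L2 (α=1/2) → [247/2, 153, 269/4]
+L3 (α=1/2) → [663/4, 146, 481/8]
+L4 (α=1/3) → [817/6, 182, 311/4]
+L5 (α=1/2) → [1003/12, 213, 811/8]
→ [84, 213, 101]


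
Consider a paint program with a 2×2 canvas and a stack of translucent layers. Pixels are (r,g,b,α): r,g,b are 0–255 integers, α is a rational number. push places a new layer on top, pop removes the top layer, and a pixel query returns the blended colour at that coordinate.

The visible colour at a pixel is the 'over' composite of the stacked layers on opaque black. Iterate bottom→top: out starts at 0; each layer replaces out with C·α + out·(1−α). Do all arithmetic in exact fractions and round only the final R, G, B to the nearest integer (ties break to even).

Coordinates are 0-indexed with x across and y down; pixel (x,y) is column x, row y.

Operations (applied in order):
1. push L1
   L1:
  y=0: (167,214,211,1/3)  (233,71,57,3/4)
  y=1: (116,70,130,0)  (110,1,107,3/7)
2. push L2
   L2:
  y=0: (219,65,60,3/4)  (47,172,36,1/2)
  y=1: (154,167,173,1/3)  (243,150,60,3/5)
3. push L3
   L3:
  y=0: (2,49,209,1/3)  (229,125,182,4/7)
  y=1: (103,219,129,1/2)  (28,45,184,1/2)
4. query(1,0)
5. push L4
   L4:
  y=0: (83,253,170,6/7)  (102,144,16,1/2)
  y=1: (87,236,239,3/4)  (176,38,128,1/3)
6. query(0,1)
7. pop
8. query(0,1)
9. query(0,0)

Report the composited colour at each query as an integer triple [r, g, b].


at x=1,y=0 over L1,L2,L3:
after L1 α=3/4: [699/4, 213/4, 171/4]
after L2 α=1/2: [887/8, 901/8, 315/8]
after L3 α=4/7: [1427/8, 6703/56, 967/8]
rounded: [178, 120, 121]

at x=0,y=1 over L1,L2,L3,L4:
+L1 (α=0) → [0, 0, 0]
+L2 (α=1/3) → [154/3, 167/3, 173/3]
+L3 (α=1/2) → [463/6, 412/3, 280/3]
+L4 (α=3/4) → [2029/24, 634/3, 2431/12]
= [85, 211, 203]

query (0,1) [L1,L2,L3] — begin 0,0,0
after L1 α=0: [0, 0, 0]
after L2 α=1/3: [154/3, 167/3, 173/3]
after L3 α=1/2: [463/6, 412/3, 280/3]
→ [77, 137, 93]

at x=0,y=0 over L1,L2,L3:
L1 α=1/3: [167/3, 214/3, 211/3]
L2 α=3/4: [1069/6, 799/12, 751/12]
L3 α=1/3: [1075/9, 1093/18, 2005/18]
rounded: [119, 61, 111]


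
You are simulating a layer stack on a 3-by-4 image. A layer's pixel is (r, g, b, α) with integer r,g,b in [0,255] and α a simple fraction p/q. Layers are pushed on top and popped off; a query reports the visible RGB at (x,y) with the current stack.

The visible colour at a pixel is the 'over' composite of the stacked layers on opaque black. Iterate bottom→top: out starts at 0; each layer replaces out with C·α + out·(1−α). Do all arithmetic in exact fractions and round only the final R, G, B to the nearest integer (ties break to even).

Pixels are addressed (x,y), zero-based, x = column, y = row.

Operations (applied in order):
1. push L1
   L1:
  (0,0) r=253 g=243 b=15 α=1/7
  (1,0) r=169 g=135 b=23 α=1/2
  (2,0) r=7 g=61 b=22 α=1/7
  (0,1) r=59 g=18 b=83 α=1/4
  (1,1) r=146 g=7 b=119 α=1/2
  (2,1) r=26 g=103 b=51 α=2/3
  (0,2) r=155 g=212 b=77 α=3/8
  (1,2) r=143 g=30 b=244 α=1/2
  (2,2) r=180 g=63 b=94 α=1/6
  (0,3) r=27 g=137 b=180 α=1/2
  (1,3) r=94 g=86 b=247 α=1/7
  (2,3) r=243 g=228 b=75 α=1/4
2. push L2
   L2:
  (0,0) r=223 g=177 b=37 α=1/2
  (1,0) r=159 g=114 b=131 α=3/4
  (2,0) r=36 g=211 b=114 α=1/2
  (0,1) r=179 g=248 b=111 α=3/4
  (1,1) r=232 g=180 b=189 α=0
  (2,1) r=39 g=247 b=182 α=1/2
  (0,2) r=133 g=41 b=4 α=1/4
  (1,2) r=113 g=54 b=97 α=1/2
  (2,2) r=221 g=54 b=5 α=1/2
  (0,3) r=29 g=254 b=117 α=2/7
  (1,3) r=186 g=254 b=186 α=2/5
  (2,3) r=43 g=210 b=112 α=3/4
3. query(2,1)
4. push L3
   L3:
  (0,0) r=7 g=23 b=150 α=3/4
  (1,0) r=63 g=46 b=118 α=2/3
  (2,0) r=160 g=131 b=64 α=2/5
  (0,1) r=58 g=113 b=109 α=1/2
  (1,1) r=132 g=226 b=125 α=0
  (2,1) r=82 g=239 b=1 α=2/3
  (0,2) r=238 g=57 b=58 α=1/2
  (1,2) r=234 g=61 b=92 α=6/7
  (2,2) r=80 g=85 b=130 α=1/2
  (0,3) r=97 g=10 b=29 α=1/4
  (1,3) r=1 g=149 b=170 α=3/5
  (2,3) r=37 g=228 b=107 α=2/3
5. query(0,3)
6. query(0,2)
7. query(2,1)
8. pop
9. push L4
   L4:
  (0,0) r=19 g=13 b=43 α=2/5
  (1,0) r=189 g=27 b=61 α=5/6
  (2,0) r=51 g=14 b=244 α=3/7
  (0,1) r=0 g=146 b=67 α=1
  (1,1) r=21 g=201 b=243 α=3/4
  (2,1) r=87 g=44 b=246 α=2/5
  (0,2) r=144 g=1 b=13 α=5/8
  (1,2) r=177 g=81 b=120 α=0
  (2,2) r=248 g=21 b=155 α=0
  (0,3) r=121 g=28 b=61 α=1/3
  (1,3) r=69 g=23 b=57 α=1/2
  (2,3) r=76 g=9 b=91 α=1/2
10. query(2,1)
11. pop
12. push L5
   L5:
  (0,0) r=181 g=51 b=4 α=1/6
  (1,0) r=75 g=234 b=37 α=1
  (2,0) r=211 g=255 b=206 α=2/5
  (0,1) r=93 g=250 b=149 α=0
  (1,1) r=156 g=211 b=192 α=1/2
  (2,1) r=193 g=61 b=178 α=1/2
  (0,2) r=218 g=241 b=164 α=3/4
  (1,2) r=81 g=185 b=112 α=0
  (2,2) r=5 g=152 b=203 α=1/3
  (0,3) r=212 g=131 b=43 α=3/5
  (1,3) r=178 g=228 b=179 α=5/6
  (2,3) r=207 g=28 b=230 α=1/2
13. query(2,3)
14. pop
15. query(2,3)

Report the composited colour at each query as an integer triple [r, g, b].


query (2,1) [L1,L2] — begin 0,0,0
L1 α=2/3: [52/3, 206/3, 34]
L2 α=1/2: [169/6, 947/6, 108]
= [28, 158, 108]

(0,3) stack=L1,L2,L3; from [0,0,0]:
after L1 α=1/2: [27/2, 137/2, 90]
after L2 α=2/7: [251/14, 243/2, 684/7]
after L3 α=1/4: [2111/56, 749/8, 2255/28]
= [38, 94, 81]

(0,2) stack=L1,L2,L3; from [0,0,0]:
L1 α=3/8: [465/8, 159/2, 231/8]
L2 α=1/4: [2459/32, 559/8, 725/32]
L3 α=1/2: [10075/64, 1015/16, 2581/64]
= [157, 63, 40]

at x=2,y=1 over L1,L2,L3:
+L1 (α=2/3) → [52/3, 206/3, 34]
+L2 (α=1/2) → [169/6, 947/6, 108]
+L3 (α=2/3) → [1153/18, 3815/18, 110/3]
rounded: [64, 212, 37]

at x=2,y=1 over L1,L2,L4:
after L1 α=2/3: [52/3, 206/3, 34]
after L2 α=1/2: [169/6, 947/6, 108]
after L4 α=2/5: [517/10, 1123/10, 816/5]
→ [52, 112, 163]

query (2,3) [L1,L2,L5] — begin 0,0,0
+L1 (α=1/4) → [243/4, 57, 75/4]
+L2 (α=3/4) → [759/16, 687/4, 1419/16]
+L5 (α=1/2) → [4071/32, 799/8, 5099/32]
→ [127, 100, 159]

(2,3) stack=L1,L2; from [0,0,0]:
after L1 α=1/4: [243/4, 57, 75/4]
after L2 α=3/4: [759/16, 687/4, 1419/16]
= [47, 172, 89]


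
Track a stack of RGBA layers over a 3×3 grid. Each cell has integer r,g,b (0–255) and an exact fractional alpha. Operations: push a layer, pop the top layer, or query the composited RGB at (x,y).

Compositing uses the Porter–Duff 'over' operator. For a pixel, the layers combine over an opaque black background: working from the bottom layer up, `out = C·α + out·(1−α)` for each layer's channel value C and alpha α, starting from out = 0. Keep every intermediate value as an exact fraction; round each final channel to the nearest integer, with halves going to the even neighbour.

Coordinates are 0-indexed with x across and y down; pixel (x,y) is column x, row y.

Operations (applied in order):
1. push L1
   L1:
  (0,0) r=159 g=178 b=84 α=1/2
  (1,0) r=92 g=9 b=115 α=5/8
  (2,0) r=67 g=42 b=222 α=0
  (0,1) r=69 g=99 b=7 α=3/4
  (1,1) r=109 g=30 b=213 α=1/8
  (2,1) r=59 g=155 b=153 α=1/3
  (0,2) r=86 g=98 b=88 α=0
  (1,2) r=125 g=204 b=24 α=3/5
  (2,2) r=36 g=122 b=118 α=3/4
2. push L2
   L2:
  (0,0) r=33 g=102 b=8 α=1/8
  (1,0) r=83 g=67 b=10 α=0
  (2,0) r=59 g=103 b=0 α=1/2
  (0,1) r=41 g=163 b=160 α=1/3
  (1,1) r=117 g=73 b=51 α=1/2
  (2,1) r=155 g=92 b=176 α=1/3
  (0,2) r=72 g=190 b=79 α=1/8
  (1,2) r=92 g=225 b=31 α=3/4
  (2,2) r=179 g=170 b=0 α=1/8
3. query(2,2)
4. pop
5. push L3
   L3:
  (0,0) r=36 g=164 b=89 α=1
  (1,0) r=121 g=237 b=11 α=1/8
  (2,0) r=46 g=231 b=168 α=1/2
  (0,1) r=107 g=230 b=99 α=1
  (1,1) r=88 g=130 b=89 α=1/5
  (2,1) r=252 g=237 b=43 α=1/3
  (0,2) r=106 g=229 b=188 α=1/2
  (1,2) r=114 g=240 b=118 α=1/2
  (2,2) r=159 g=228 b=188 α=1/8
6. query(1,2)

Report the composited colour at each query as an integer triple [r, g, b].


query (2,2) [L1,L2] — begin 0,0,0
after L1 α=3/4: [27, 183/2, 177/2]
after L2 α=1/8: [46, 1621/16, 1239/16]
= [46, 101, 77]

(1,2) stack=L1,L3; from [0,0,0]:
L1 α=3/5: [75, 612/5, 72/5]
L3 α=1/2: [189/2, 906/5, 331/5]
→ [94, 181, 66]


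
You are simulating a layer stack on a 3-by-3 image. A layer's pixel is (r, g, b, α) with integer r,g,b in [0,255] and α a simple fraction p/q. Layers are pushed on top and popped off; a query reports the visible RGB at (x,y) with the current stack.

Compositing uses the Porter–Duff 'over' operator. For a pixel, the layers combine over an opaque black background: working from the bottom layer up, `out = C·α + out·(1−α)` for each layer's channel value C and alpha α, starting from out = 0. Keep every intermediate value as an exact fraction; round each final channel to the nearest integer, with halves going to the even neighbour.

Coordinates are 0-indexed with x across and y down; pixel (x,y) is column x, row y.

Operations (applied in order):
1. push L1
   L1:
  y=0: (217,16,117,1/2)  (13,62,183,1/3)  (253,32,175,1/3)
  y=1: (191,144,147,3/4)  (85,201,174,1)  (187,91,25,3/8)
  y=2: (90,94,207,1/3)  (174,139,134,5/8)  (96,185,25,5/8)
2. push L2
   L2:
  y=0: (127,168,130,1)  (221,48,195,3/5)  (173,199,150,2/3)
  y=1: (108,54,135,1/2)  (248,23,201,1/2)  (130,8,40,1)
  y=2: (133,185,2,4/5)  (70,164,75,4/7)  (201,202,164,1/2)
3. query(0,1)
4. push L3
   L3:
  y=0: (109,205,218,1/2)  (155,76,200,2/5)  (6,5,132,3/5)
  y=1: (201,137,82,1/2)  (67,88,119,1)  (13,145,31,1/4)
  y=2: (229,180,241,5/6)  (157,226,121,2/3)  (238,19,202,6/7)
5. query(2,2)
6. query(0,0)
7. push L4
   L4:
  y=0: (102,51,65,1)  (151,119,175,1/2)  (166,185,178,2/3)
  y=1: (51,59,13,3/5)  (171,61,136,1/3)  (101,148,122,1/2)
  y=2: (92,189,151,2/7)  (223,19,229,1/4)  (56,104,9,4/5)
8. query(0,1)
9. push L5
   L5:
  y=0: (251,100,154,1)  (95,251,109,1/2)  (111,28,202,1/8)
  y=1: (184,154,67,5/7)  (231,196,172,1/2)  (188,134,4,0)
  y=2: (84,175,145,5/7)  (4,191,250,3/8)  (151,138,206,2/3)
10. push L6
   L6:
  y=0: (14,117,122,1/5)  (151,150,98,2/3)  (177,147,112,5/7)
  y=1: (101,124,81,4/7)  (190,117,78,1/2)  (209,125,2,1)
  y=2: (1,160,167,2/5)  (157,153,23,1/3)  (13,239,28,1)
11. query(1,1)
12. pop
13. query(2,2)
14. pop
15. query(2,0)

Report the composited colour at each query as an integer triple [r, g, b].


query (0,1) [L1,L2] — begin 0,0,0
after L1 α=3/4: [573/4, 108, 441/4]
after L2 α=1/2: [1005/8, 81, 981/8]
= [126, 81, 123]

at x=2,y=2 over L1,L2,L3:
L1 α=5/8: [60, 925/8, 125/8]
L2 α=1/2: [261/2, 2541/16, 1437/16]
L3 α=6/7: [3117/14, 4365/112, 20829/112]
→ [223, 39, 186]

at x=0,y=0 over L1,L2,L3:
+L1 (α=1/2) → [217/2, 8, 117/2]
+L2 (α=1) → [127, 168, 130]
+L3 (α=1/2) → [118, 373/2, 174]
→ [118, 186, 174]

at x=0,y=1 over L1,L2,L3,L4:
+L1 (α=3/4) → [573/4, 108, 441/4]
+L2 (α=1/2) → [1005/8, 81, 981/8]
+L3 (α=1/2) → [2613/16, 109, 1637/16]
+L4 (α=3/5) → [3837/40, 79, 1949/40]
→ [96, 79, 49]

at x=1,y=1 over L1,L2,L3,L4,L5,L6:
after L1 α=1: [85, 201, 174]
after L2 α=1/2: [333/2, 112, 375/2]
after L3 α=1: [67, 88, 119]
after L4 α=1/3: [305/3, 79, 374/3]
after L5 α=1/2: [499/3, 275/2, 445/3]
after L6 α=1/2: [1069/6, 509/4, 679/6]
→ [178, 127, 113]

query (2,2) [L1,L2,L3,L4,L5] — begin 0,0,0
L1 α=5/8: [60, 925/8, 125/8]
L2 α=1/2: [261/2, 2541/16, 1437/16]
L3 α=6/7: [3117/14, 4365/112, 20829/112]
L4 α=4/5: [6253/70, 50957/560, 24861/560]
L5 α=2/3: [9131/70, 205517/1680, 255581/1680]
→ [130, 122, 152]

query (2,0) [L1,L2,L3,L4] — begin 0,0,0
L1 α=1/3: [253/3, 32/3, 175/3]
L2 α=2/3: [1291/9, 1226/9, 1075/9]
L3 α=3/5: [2744/45, 2587/45, 5714/45]
L4 α=2/3: [17684/135, 19237/135, 21734/135]
→ [131, 142, 161]


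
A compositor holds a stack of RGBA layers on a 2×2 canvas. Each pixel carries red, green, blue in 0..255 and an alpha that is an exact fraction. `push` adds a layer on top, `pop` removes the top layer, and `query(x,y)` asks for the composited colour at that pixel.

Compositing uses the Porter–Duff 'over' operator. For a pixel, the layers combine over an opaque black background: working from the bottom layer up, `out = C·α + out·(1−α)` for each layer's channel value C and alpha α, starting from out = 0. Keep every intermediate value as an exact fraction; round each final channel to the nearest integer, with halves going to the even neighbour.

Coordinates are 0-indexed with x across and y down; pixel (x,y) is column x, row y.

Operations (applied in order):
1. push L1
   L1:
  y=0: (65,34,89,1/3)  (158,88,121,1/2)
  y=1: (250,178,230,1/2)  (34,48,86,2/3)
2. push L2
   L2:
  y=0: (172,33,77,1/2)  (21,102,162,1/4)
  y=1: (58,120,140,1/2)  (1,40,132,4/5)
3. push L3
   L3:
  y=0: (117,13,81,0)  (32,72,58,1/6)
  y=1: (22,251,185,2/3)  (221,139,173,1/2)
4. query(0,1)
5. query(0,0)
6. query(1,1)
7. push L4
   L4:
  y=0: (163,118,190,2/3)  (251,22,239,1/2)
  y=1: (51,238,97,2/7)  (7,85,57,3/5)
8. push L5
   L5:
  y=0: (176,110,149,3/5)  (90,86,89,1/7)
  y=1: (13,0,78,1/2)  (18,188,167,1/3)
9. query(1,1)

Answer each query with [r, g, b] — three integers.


query (0,1) [L1,L2,L3] — begin 0,0,0
+L1 (α=1/2) → [125, 89, 115]
+L2 (α=1/2) → [183/2, 209/2, 255/2]
+L3 (α=2/3) → [271/6, 1213/6, 995/6]
→ [45, 202, 166]

query (0,0) [L1,L2,L3] — begin 0,0,0
L1 α=1/3: [65/3, 34/3, 89/3]
L2 α=1/2: [581/6, 133/6, 160/3]
L3 α=0: [581/6, 133/6, 160/3]
= [97, 22, 53]

query (1,1) [L1,L2,L3] — begin 0,0,0
after L1 α=2/3: [68/3, 32, 172/3]
after L2 α=4/5: [16/3, 192/5, 1756/15]
after L3 α=1/2: [679/6, 887/10, 4351/30]
→ [113, 89, 145]

query (1,1) [L1,L2,L3,L4,L5] — begin 0,0,0
after L1 α=2/3: [68/3, 32, 172/3]
after L2 α=4/5: [16/3, 192/5, 1756/15]
after L3 α=1/2: [679/6, 887/10, 4351/30]
after L4 α=3/5: [742/15, 2162/25, 6916/75]
after L5 α=1/3: [1754/45, 3008/25, 26357/225]
rounded: [39, 120, 117]


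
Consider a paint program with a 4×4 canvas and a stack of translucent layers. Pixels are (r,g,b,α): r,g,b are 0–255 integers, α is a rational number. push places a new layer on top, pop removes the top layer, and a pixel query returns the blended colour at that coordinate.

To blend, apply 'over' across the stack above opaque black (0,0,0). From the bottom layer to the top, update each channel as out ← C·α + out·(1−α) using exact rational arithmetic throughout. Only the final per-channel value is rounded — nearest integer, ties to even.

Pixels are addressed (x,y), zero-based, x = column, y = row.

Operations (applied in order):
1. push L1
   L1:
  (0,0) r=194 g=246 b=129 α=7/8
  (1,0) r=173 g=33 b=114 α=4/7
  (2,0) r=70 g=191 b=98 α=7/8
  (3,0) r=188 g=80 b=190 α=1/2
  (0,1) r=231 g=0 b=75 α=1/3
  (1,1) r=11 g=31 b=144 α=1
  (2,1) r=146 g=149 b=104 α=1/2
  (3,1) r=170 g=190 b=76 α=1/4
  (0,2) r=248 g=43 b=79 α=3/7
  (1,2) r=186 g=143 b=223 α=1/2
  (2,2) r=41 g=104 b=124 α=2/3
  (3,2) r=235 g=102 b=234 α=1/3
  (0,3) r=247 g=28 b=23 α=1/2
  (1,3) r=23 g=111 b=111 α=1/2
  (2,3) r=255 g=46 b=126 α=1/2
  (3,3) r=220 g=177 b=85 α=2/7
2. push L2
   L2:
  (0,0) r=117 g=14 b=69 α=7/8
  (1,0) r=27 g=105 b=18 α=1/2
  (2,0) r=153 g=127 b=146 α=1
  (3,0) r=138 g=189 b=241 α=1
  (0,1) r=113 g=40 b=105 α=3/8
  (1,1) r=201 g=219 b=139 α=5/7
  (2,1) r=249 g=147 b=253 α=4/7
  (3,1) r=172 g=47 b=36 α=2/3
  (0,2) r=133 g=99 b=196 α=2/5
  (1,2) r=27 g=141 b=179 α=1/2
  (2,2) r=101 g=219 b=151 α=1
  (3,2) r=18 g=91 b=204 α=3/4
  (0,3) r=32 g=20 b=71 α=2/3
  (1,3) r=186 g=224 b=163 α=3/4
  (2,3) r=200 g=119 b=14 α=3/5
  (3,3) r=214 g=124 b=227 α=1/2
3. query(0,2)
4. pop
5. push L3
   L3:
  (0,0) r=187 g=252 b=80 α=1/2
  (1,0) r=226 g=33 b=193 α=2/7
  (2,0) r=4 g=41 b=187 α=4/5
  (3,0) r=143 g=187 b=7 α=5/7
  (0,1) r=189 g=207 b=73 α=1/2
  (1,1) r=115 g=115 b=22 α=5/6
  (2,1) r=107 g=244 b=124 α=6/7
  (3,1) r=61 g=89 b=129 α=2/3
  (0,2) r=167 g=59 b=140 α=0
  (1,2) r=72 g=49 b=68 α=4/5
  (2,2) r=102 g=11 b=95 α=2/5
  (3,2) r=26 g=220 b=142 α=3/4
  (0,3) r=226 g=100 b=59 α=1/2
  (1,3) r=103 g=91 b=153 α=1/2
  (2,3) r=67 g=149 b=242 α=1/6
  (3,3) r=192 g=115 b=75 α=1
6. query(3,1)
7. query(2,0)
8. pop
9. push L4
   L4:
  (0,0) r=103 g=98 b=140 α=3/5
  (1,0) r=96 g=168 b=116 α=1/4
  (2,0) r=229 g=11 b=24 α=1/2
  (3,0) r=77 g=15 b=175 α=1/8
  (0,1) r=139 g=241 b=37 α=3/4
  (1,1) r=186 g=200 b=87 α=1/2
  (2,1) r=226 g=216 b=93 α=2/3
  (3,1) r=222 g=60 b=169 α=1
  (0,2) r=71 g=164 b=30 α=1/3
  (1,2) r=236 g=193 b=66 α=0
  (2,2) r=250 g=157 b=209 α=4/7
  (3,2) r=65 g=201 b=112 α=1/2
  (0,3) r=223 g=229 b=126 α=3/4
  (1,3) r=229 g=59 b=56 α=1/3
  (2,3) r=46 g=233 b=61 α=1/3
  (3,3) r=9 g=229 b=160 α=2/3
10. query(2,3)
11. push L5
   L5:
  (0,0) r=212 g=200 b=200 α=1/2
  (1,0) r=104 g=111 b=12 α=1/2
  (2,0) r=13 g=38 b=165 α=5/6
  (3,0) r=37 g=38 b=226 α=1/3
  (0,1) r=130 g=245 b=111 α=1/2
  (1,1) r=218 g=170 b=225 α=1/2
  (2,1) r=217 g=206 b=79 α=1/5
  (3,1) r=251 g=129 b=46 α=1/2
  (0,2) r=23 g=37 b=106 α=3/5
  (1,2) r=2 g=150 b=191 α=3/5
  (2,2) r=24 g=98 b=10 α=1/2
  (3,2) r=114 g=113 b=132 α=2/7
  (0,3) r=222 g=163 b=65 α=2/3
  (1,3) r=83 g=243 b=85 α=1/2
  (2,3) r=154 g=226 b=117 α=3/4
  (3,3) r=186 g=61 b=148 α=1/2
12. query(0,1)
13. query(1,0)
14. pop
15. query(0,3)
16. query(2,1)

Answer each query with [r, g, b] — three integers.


query (0,2) [L1,L2] — begin 0,0,0
after L1 α=3/7: [744/7, 129/7, 237/7]
after L2 α=2/5: [4094/35, 1773/35, 691/7]
= [117, 51, 99]

query (3,1) [L1,L3] — begin 0,0,0
+L1 (α=1/4) → [85/2, 95/2, 19]
+L3 (α=2/3) → [329/6, 451/6, 277/3]
rounded: [55, 75, 92]

at x=2,y=0 over L1,L3:
after L1 α=7/8: [245/4, 1337/8, 343/4]
after L3 α=4/5: [309/20, 2649/40, 667/4]
→ [15, 66, 167]

at x=2,y=3 over L1,L4:
after L1 α=1/2: [255/2, 23, 63]
after L4 α=1/3: [301/3, 93, 187/3]
→ [100, 93, 62]

at x=0,y=1 over L1,L4,L5:
L1 α=1/3: [77, 0, 25]
L4 α=3/4: [247/2, 723/4, 34]
L5 α=1/2: [507/4, 1703/8, 145/2]
→ [127, 213, 72]

query (1,0) [L1,L4,L5] — begin 0,0,0
+L1 (α=4/7) → [692/7, 132/7, 456/7]
+L4 (α=1/4) → [687/7, 393/7, 545/7]
+L5 (α=1/2) → [1415/14, 585/7, 629/14]
= [101, 84, 45]

query (0,3) [L1,L4] — begin 0,0,0
L1 α=1/2: [247/2, 14, 23/2]
L4 α=3/4: [1585/8, 701/4, 779/8]
= [198, 175, 97]

query (2,1) [L1,L4] — begin 0,0,0
L1 α=1/2: [73, 149/2, 52]
L4 α=2/3: [175, 1013/6, 238/3]
= [175, 169, 79]


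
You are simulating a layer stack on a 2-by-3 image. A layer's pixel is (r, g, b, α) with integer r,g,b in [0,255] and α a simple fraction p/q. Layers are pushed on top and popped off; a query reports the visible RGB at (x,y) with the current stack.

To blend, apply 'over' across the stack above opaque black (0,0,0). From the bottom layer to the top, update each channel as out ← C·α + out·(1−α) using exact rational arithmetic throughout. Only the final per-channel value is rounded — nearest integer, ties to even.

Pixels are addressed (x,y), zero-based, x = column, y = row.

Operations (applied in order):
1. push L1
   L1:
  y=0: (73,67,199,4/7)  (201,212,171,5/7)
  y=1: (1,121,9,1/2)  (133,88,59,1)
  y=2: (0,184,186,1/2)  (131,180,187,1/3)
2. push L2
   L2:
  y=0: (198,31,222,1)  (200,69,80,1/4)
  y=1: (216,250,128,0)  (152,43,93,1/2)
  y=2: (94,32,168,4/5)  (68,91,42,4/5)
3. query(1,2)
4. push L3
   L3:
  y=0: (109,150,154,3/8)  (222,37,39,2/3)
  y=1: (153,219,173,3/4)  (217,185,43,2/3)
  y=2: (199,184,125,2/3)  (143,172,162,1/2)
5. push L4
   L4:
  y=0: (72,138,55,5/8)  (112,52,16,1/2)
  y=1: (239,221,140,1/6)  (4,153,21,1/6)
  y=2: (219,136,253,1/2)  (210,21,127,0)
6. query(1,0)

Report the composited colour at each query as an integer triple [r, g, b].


query (1,2) [L1,L2] — begin 0,0,0
after L1 α=1/3: [131/3, 60, 187/3]
after L2 α=4/5: [947/15, 424/5, 691/15]
→ [63, 85, 46]

at x=1,y=0 over L1,L2,L3,L4:
after L1 α=5/7: [1005/7, 1060/7, 855/7]
after L2 α=1/4: [4415/28, 3663/28, 3125/28]
after L3 α=2/3: [16847/84, 5735/84, 5309/84]
after L4 α=1/2: [26255/168, 10103/168, 6653/168]
rounded: [156, 60, 40]
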